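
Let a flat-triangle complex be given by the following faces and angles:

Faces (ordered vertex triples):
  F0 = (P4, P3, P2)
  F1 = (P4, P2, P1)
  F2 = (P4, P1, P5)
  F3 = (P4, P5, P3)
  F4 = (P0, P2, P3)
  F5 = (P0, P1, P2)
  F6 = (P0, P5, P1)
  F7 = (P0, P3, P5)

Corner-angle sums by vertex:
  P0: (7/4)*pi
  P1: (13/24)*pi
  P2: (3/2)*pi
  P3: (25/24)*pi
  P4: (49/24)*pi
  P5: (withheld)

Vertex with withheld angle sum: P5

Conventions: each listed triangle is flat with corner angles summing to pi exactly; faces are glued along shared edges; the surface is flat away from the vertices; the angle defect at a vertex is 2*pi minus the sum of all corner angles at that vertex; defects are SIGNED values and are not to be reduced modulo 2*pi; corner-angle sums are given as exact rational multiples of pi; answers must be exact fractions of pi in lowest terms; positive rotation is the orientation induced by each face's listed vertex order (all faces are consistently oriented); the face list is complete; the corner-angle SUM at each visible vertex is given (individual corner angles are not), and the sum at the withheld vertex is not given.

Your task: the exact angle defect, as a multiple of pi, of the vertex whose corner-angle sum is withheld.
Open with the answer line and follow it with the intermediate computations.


Answer: defect(P5) = (7/8)*pi

V = 6, E = 12, F = 8; chi = V - E + F = 2
Gauss-Bonnet: total defect = 2*pi*chi = 4*pi; visible defects sum to (25/8)*pi


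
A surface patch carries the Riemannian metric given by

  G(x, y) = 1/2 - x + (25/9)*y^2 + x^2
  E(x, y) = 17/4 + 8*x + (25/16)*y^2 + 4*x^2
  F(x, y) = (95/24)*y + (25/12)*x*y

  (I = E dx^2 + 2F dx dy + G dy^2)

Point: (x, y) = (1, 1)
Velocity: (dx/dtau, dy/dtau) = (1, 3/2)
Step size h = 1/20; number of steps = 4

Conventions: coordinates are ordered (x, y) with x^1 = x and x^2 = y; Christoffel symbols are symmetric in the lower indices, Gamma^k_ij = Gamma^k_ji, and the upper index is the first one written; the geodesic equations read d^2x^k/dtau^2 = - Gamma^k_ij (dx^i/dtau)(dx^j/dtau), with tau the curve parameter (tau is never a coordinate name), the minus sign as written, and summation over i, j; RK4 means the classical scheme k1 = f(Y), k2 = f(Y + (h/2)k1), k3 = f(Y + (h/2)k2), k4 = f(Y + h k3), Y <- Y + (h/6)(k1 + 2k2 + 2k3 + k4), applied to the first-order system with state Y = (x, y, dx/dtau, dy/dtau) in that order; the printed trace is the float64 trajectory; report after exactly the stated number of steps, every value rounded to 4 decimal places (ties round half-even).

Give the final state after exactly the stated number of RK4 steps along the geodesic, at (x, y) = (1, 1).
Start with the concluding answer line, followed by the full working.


Answer: x = 1.1759, y = 1.2968, dx/dtau = 0.7813, dy/dtau = 1.4451

f(Y) = (dx/dtau, dy/dtau, -Gamma^x_ij Y'^i Y'^j, -Gamma^y_ij Y'^i Y'^j) with the Gammas evaluated at the stage position; h = 0.050000; intermediate values shown to 6 dp
step 0: x = 1.0000, y = 1.0000, dx/dtau = 1.0000, dy/dtau = 1.5000
step 1:
  k1: at (x, y) = (1.000000, 1.000000), (dx/dtau, dy/dtau) = (1.000000, 1.500000); Gamma_xxx = 1.054463, Gamma_xxy = 0.095994, Gamma_xyy = 0.063150, Gamma_yxx = -1.784708, Gamma_yxy = -0.024395, Gamma_yyy = 0.731059; k1 = (1.000000, 1.500000, -1.484530, 0.213011)
  k2: at (x, y) = (1.025000, 1.037500), (dx/dtau, dy/dtau) = (0.962887, 1.505325); Gamma_xxx = 1.023453, Gamma_xxy = 0.097198, Gamma_xyy = 0.055432, Gamma_yxx = -1.686798, Gamma_yxy = -0.025461, Gamma_yyy = 0.720064; k2 = (0.962887, 1.505325, -1.356273, 0.006056)
  k3: at (x, y) = (1.024072, 1.037633), (dx/dtau, dy/dtau) = (0.966093, 1.500151); Gamma_xxx = 1.024534, Gamma_xxy = 0.097639, Gamma_xyy = 0.055376, Gamma_yxx = -1.688472, Gamma_yxy = -0.026486, Gamma_yyy = 0.720330; k3 = (0.966093, 1.500151, -1.363869, 0.031612)
  k4: at (x, y) = (1.048305, 1.075008), (dx/dtau, dy/dtau) = (0.931807, 1.501581); Gamma_xxx = 0.995259, Gamma_xxy = 0.098972, Gamma_xyy = 0.048455, Gamma_yxx = -1.598568, Gamma_yxy = -0.027975, Gamma_yyy = 0.708949; k4 = (0.931807, 1.501581, -1.250360, -0.132236)
  Y <- Y + (h/6)(k1 + 2k2 + 2k3 + k4): x = 1.0482, y = 1.0751, dx/dtau = 0.9319, dy/dtau = 1.5013
step 2:
  k1: at (x, y) = (1.048248, 1.075104), (dx/dtau, dy/dtau) = (0.931874, 1.501301); Gamma_xxx = 0.995315, Gamma_xxy = 0.099024, Gamma_xyy = 0.048434, Gamma_yxx = -1.598556, Gamma_yxy = -0.028091, Gamma_yyy = 0.708955; k1 = (0.931874, 1.501301, -1.250559, -0.131149)
  k2: at (x, y) = (1.071545, 1.112637), (dx/dtau, dy/dtau) = (0.900610, 1.498022); Gamma_xxx = 0.967906, Gamma_xxy = 0.100622, Gamma_xyy = 0.042144, Gamma_yxx = -1.516011, Gamma_yxy = -0.030268, Gamma_yyy = 0.697399; k2 = (0.900610, 1.498022, -1.151146, -0.253707)
  k3: at (x, y) = (1.070763, 1.112555), (dx/dtau, dy/dtau) = (0.903095, 1.494958); Gamma_xxx = 0.968707, Gamma_xxy = 0.100907, Gamma_xyy = 0.042128, Gamma_yxx = -1.517366, Gamma_yxy = -0.030905, Gamma_yyy = 0.697638; k3 = (0.903095, 1.494958, -1.156678, -0.238168)
  k4: at (x, y) = (1.093403, 1.149852), (dx/dtau, dy/dtau) = (0.874040, 1.489393); Gamma_xxx = 0.942743, Gamma_xxy = 0.102505, Gamma_xyy = 0.036462, Gamma_yxx = -1.441312, Gamma_yxy = -0.033133, Gamma_yyy = 0.686015; k4 = (0.874040, 1.489393, -1.067966, -0.334433)
  Y <- Y + (h/6)(k1 + 2k2 + 2k3 + k4): x = 1.0934, y = 1.1499, dx/dtau = 0.8741, dy/dtau = 1.4892
step 3:
  k1: at (x, y) = (1.093359, 1.149910), (dx/dtau, dy/dtau) = (0.874089, 1.489223); Gamma_xxx = 0.942778, Gamma_xxy = 0.102537, Gamma_xyy = 0.036450, Gamma_yxx = -1.441313, Gamma_yxy = -0.033201, Gamma_yyy = 0.686020; k1 = (0.874089, 1.489223, -1.068098, -0.333800)
  k2: at (x, y) = (1.115211, 1.187140), (dx/dtau, dy/dtau) = (0.847386, 1.480878); Gamma_xxx = 0.918330, Gamma_xxy = 0.104228, Gamma_xyy = 0.031298, Gamma_yxx = -1.371257, Gamma_yxy = -0.035667, Gamma_yyy = 0.674461; k2 = (0.847386, 1.480878, -0.989641, -0.404927)
  k3: at (x, y) = (1.114544, 1.186932), (dx/dtau, dy/dtau) = (0.849348, 1.479100); Gamma_xxx = 0.918949, Gamma_xxy = 0.104419, Gamma_xyy = 0.031300, Gamma_yxx = -1.372361, Gamma_yxy = -0.036076, Gamma_yyy = 0.674676; k3 = (0.849348, 1.479100, -0.993754, -0.395361)
  k4: at (x, y) = (1.135826, 1.223865), (dx/dtau, dy/dtau) = (0.824401, 1.469455); Gamma_xxx = 0.895729, Gamma_xxy = 0.106047, Gamma_xyy = 0.026638, Gamma_yxx = -1.307585, Gamma_yxy = -0.038428, Gamma_yyy = 0.663233; k4 = (0.824401, 1.469455, -0.923224, -0.450328)
  Y <- Y + (h/6)(k1 + 2k2 + 2k3 + k4): x = 1.1358, y = 1.2239, dx/dtau = 0.8244, dy/dtau = 1.4694
step 4:
  k1: at (x, y) = (1.135792, 1.223899), (dx/dtau, dy/dtau) = (0.824438, 1.469351); Gamma_xxx = 0.895753, Gamma_xxy = 0.106067, Gamma_xyy = 0.026631, Gamma_yxx = -1.307593, Gamma_yxy = -0.038469, Gamma_yyy = 0.663237; k1 = (0.824438, 1.469351, -0.923315, -0.449951)
  k2: at (x, y) = (1.156403, 1.260632), (dx/dtau, dy/dtau) = (0.801355, 1.458102); Gamma_xxx = 0.873802, Gamma_xxy = 0.107699, Gamma_xyy = 0.022384, Gamma_yxx = -1.247720, Gamma_yxy = -0.040843, Gamma_yyy = 0.651990; k2 = (0.801355, 1.458102, -0.860402, -0.489476)
  k3: at (x, y) = (1.155826, 1.260351), (dx/dtau, dy/dtau) = (0.802928, 1.457114); Gamma_xxx = 0.874294, Gamma_xxy = 0.107830, Gamma_xyy = 0.022394, Gamma_yxx = -1.248625, Gamma_yxy = -0.041115, Gamma_yyy = 0.652183; k3 = (0.802928, 1.457114, -0.863512, -0.483518)
  k4: at (x, y) = (1.175938, 1.296754), (dx/dtau, dy/dtau) = (0.781262, 1.445175); Gamma_xxx = 0.853400, Gamma_xxy = 0.109372, Gamma_xyy = 0.018536, Gamma_yxx = -1.193071, Gamma_yxy = -0.043313, Gamma_yyy = 0.641152; k4 = (0.781262, 1.445175, -0.806579, -0.513044)
  Y <- Y + (h/6)(k1 + 2k2 + 2k3 + k4): x = 1.1759, y = 1.2968, dx/dtau = 0.7813, dy/dtau = 1.4451


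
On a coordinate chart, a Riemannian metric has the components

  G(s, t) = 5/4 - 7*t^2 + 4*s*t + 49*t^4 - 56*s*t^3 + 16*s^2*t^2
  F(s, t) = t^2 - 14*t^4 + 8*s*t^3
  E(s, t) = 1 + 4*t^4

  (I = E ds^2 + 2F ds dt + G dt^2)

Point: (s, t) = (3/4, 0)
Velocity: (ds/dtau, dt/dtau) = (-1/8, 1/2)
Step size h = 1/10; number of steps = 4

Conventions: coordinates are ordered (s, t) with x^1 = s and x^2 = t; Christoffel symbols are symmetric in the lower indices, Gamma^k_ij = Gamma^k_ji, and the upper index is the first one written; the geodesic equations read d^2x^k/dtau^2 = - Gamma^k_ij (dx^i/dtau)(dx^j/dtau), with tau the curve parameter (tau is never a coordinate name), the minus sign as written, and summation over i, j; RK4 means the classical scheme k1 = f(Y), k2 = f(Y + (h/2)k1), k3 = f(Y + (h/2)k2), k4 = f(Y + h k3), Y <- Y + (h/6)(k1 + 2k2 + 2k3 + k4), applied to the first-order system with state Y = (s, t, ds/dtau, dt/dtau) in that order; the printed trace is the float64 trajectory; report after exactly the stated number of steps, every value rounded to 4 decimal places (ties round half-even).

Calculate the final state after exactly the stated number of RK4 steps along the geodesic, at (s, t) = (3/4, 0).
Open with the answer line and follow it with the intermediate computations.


Answer: s = 0.6999, t = 0.1847, ds/dtau = -0.1258, dt/dtau = 0.4452

f(Y) = (ds/dtau, dt/dtau, -Gamma^s_ij Y'^i Y'^j, -Gamma^t_ij Y'^i Y'^j) with the Gammas evaluated at the stage position; h = 0.100000; intermediate values shown to 6 dp
step 0: s = 0.7500, t = 0.0000, ds/dtau = -0.1250, dt/dtau = 0.5000
step 1:
  k1: at (s, t) = (0.750000, 0.000000), (ds/dtau, dt/dtau) = (-0.125000, 0.500000); Gamma_sss = 0.000000, Gamma_sst = 0.000000, Gamma_stt = 0.000000, Gamma_tss = 0.000000, Gamma_tst = 0.000000, Gamma_ttt = 1.200000; k1 = (-0.125000, 0.500000, 0.000000, -0.300000)
  k2: at (s, t) = (0.743750, 0.025000), (ds/dtau, dt/dtau) = (-0.125000, 0.485000); Gamma_sss = 0.000000, Gamma_sst = 0.000094, Gamma_stt = 0.002477, Gamma_tss = 0.000000, Gamma_tst = 0.043022, Gamma_ttt = 1.129329; k2 = (-0.125000, 0.485000, -0.000571, -0.260430)
  k3: at (s, t) = (0.743750, 0.024250), (ds/dtau, dt/dtau) = (-0.125029, 0.486978); Gamma_sss = 0.000000, Gamma_sst = 0.000086, Gamma_stt = 0.002344, Gamma_tss = 0.000000, Gamma_tst = 0.041658, Gamma_ttt = 1.131840; k3 = (-0.125029, 0.486978, -0.000545, -0.263341)
  k4: at (s, t) = (0.737497, 0.048698), (ds/dtau, dt/dtau) = (-0.125055, 0.473666); Gamma_sss = 0.000000, Gamma_sst = 0.000663, Gamma_stt = 0.007722, Gamma_tss = 0.000000, Gamma_tst = 0.087671, Gamma_ttt = 1.020873; k4 = (-0.125055, 0.473666, -0.001654, -0.218656)
  Y <- Y + (h/6)(k1 + 2k2 + 2k3 + k4): s = 0.7375, t = 0.0486, ds/dtau = -0.1251, dt/dtau = 0.4739
step 2:
  k1: at (s, t) = (0.737498, 0.048627), (ds/dtau, dt/dtau) = (-0.125065, 0.473897); Gamma_sss = 0.000000, Gamma_sst = 0.000660, Gamma_stt = 0.007704, Gamma_tss = 0.000000, Gamma_tst = 0.087534, Gamma_ttt = 1.021207; k1 = (-0.125065, 0.473897, -0.001652, -0.218965)
  k2: at (s, t) = (0.731245, 0.072322), (ds/dtau, dt/dtau) = (-0.125147, 0.462948); Gamma_sss = 0.000000, Gamma_sst = 0.002079, Gamma_stt = 0.013744, Gamma_tss = 0.000000, Gamma_tst = 0.134132, Gamma_ttt = 0.886746; k2 = (-0.125147, 0.462948, -0.002705, -0.174506)
  k3: at (s, t) = (0.731241, 0.071774), (ds/dtau, dt/dtau) = (-0.125200, 0.465171); Gamma_sss = 0.000000, Gamma_sst = 0.002034, Gamma_stt = 0.013604, Gamma_tss = 0.000000, Gamma_tst = 0.133040, Gamma_ttt = 0.889775; k3 = (-0.125200, 0.465171, -0.002707, -0.177037)
  k4: at (s, t) = (0.724978, 0.095144), (ds/dtau, dt/dtau) = (-0.125335, 0.456193); Gamma_sss = 0.000000, Gamma_sst = 0.004569, Gamma_stt = 0.018823, Gamma_tss = 0.000000, Gamma_tst = 0.179820, Gamma_ttt = 0.740821; k4 = (-0.125335, 0.456193, -0.003395, -0.133611)
  Y <- Y + (h/6)(k1 + 2k2 + 2k3 + k4): s = 0.7250, t = 0.0951, ds/dtau = -0.1253, dt/dtau = 0.4563
step 3:
  k1: at (s, t) = (0.724980, 0.095066), (ds/dtau, dt/dtau) = (-0.125329, 0.456302); Gamma_sss = 0.000000, Gamma_sst = 0.004558, Gamma_stt = 0.018808, Gamma_tss = 0.000000, Gamma_tst = 0.179662, Gamma_ttt = 0.741301; k1 = (-0.125329, 0.456302, -0.003395, -0.133799)
  k2: at (s, t) = (0.718713, 0.117881), (ds/dtau, dt/dtau) = (-0.125499, 0.449612); Gamma_sss = 0.000000, Gamma_sst = 0.008450, Gamma_stt = 0.021945, Gamma_tss = 0.000000, Gamma_tst = 0.225495, Gamma_ttt = 0.585597; k2 = (-0.125499, 0.449612, -0.003483, -0.092932)
  k3: at (s, t) = (0.718705, 0.117546), (ds/dtau, dt/dtau) = (-0.125503, 0.451656); Gamma_sss = 0.000000, Gamma_sst = 0.008382, Gamma_stt = 0.021912, Gamma_tss = 0.000000, Gamma_tst = 0.224820, Gamma_ttt = 0.587728; k3 = (-0.125503, 0.451656, -0.003520, -0.094405)
  k4: at (s, t) = (0.712430, 0.140231), (ds/dtau, dt/dtau) = (-0.125681, 0.446862); Gamma_sss = 0.000000, Gamma_sst = 0.013944, Gamma_stt = 0.022037, Gamma_tss = 0.000000, Gamma_tst = 0.270145, Gamma_ttt = 0.426932; k4 = (-0.125681, 0.446862, -0.002834, -0.054908)
  Y <- Y + (h/6)(k1 + 2k2 + 2k3 + k4): s = 0.7124, t = 0.1402, ds/dtau = -0.1257, dt/dtau = 0.4469
step 4:
  k1: at (s, t) = (0.712430, 0.140161), (ds/dtau, dt/dtau) = (-0.125666, 0.446913); Gamma_sss = 0.000000, Gamma_sst = 0.013924, Gamma_stt = 0.022040, Gamma_tss = 0.000000, Gamma_tst = 0.270003, Gamma_ttt = 0.427400; k1 = (-0.125666, 0.446913, -0.002838, -0.055037)
  k2: at (s, t) = (0.706146, 0.162507), (ds/dtau, dt/dtau) = (-0.125808, 0.444161); Gamma_sss = 0.000000, Gamma_sst = 0.021429, Gamma_stt = 0.018115, Gamma_tss = 0.000000, Gamma_tst = 0.314100, Gamma_ttt = 0.265522; k2 = (-0.125808, 0.444161, -0.001179, -0.017279)
  k3: at (s, t) = (0.706139, 0.162369), (ds/dtau, dt/dtau) = (-0.125725, 0.446049); Gamma_sss = 0.000000, Gamma_sst = 0.021377, Gamma_stt = 0.018149, Gamma_tss = 0.000000, Gamma_tst = 0.313827, Gamma_ttt = 0.266433; k3 = (-0.125725, 0.446049, -0.001213, -0.017811)
  k4: at (s, t) = (0.699857, 0.184766), (ds/dtau, dt/dtau) = (-0.125788, 0.445132); Gamma_sss = 0.000000, Gamma_sst = 0.031335, Gamma_stt = 0.009018, Gamma_tss = 0.000000, Gamma_tst = 0.357180, Gamma_ttt = 0.102799; k4 = (-0.125788, 0.445132, 0.001722, 0.019630)
  Y <- Y + (h/6)(k1 + 2k2 + 2k3 + k4): s = 0.6999, t = 0.1847, ds/dtau = -0.1258, dt/dtau = 0.4452


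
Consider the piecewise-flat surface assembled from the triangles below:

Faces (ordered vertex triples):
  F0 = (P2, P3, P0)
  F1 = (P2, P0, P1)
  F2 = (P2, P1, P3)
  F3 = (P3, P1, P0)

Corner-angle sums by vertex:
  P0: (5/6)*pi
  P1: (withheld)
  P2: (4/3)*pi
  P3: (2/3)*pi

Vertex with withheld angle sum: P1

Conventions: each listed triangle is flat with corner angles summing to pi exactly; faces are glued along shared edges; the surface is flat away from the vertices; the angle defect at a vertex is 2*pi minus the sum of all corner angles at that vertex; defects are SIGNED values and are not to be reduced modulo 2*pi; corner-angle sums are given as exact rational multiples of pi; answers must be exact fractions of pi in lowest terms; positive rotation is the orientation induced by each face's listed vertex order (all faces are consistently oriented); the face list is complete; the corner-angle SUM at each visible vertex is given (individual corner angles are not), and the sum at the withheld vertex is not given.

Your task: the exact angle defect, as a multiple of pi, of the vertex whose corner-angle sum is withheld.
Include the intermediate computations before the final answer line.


V = 4, E = 6, F = 4; chi = V - E + F = 2
Gauss-Bonnet: total defect = 2*pi*chi = 4*pi; visible defects sum to (19/6)*pi

Answer: defect(P1) = (5/6)*pi


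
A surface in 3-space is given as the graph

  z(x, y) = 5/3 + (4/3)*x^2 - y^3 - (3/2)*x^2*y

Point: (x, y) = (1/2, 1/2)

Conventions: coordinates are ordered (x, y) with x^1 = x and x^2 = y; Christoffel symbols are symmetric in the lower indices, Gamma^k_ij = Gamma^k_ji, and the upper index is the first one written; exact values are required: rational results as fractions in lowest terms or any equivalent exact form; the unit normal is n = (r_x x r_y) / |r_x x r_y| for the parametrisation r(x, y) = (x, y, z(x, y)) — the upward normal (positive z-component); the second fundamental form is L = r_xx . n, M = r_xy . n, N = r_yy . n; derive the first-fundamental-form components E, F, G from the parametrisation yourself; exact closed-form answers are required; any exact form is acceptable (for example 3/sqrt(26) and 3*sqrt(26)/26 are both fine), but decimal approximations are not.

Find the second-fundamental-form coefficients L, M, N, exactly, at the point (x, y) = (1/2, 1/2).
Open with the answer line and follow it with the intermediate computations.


Answer: L = 28*sqrt(1501)/1501, M = -36*sqrt(1501)/1501, N = -72*sqrt(1501)/1501

z_x = 7/12, z_y = -9/8, z_xx = 7/6, z_xy = -3/2, z_yy = -3
E = 193/144, F = -21/32, G = 145/64; answer radicand W^2 = 1501/576
unnormalised second-form numerators: l = 7/6, m = -3/2, n = -3; L = l/sqrt(1501/576), and similarly M = m/sqrt(W^2), N = n/sqrt(W^2)


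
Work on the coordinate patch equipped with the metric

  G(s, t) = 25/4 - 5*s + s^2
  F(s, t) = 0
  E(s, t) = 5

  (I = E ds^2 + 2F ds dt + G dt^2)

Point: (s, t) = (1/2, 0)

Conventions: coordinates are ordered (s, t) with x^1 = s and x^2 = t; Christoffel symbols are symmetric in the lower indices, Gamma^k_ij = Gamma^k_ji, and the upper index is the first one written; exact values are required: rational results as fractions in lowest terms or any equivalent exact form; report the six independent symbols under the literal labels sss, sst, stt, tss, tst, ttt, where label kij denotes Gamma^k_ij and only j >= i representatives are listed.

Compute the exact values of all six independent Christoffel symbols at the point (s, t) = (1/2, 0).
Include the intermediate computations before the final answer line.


E = 5, F = 0, G = 4 at the point
E_s = 0, E_t = 0, F_s = 0, F_t = 0, G_s = -4, G_t = 0
EG - F^2 = 20;  g^inv = (1/20) * [[4, 0], [0, 5]]
first-kind symbols [ij,l] = (1/2)(d_i g_jl + d_j g_il - d_l g_ij): [ss,s] = E_s/2 = 0, [ss,t] = F_s - E_t/2 = 0, [st,s] = E_t/2 = 0, [st,t] = G_s/2 = -2, [tt,s] = F_t - G_s/2 = 2, [tt,t] = G_t/2 = 0
Gamma^s_ij = (G*[ij,s] - F*[ij,t])/(EG - F^2), Gamma^t_ij = (E*[ij,t] - F*[ij,s])/(EG - F^2)

Answer: Gamma_sss = 0, Gamma_sst = 0, Gamma_stt = 2/5, Gamma_tss = 0, Gamma_tst = -1/2, Gamma_ttt = 0


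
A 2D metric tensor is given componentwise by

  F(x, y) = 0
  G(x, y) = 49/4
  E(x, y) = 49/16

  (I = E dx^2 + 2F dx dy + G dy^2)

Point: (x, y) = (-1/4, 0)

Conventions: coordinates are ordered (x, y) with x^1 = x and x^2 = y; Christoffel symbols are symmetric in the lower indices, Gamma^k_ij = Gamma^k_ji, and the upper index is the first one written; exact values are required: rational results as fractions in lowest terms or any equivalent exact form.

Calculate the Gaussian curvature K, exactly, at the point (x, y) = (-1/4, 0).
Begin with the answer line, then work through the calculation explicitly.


Answer: K = 0

E = 49/16, F = 0, G = 49/4, EG - F^2 = 2401/64 at the point
E_x = 0, E_y = 0, F_x = 0, F_y = 0, G_x = 0, G_y = 0
E_yy = 0, F_xy = 0, G_xx = 0
Using the Brioschi determinant formula for K from the metric derivatives:
M1 = [[-E_yy/2 + F_xy - G_xx/2, E_x/2, F_x - E_y/2], [F_y - G_x/2, E, F], [G_y/2, F, G]] = [[0, 0, 0], [0, 49/16, 0], [0, 0, 49/4]]; det M1 = 0
M2 = [[0, E_y/2, G_x/2], [E_y/2, E, F], [G_x/2, F, G]] = [[0, 0, 0], [0, 49/16, 0], [0, 0, 49/4]]; det M2 = 0
det M1 - det M2 = 0; K = 0 / (2401/64)^2 = 0


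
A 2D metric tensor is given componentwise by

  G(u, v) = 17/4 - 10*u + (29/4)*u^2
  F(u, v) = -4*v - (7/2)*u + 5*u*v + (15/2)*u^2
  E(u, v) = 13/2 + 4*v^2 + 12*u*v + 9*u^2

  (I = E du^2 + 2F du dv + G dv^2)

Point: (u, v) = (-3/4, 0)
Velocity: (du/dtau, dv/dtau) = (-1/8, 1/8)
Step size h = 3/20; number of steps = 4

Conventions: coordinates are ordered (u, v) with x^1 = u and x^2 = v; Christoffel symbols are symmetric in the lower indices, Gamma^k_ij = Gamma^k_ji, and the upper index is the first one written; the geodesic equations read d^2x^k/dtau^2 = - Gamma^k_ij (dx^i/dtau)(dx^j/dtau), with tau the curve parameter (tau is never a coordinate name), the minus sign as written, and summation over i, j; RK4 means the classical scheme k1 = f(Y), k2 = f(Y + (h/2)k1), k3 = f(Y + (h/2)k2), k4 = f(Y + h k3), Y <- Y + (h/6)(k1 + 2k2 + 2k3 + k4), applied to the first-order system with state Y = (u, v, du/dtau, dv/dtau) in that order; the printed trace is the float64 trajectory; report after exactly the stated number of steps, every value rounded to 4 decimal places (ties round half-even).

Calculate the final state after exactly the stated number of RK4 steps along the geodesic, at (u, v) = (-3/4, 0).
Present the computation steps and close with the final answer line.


f(Y) = (du/dtau, dv/dtau, -Gamma^u_ij Y'^i Y'^j, -Gamma^v_ij Y'^i Y'^j) with the Gammas evaluated at the stage position; h = 0.150000; intermediate values shown to 6 dp
step 0: u = -0.7500, v = 0.0000, du/dtau = -0.1250, dv/dtau = 0.1250
step 1:
  k1: at (u, v) = (-0.750000, 0.000000), (du/dtau, dv/dtau) = (-0.125000, 0.125000); Gamma_uuu = -0.269441, Gamma_uuv = 0.001506, Gamma_uvv = 0.312376, Gamma_vuu = -0.531081, Gamma_vuv = -0.660079, Gamma_vvv = -0.135065; k1 = (-0.125000, 0.125000, -0.000624, -0.010219)
  k2: at (u, v) = (-0.759375, 0.009375), (du/dtau, dv/dtau) = (-0.125047, 0.124234); Gamma_uuu = -0.269678, Gamma_uuv = 0.001288, Gamma_uvv = 0.314024, Gamma_vuu = -0.528045, Gamma_vuv = -0.656145, Gamma_vvv = -0.135404; k2 = (-0.125047, 0.124234, -0.000590, -0.010040)
  k3: at (u, v) = (-0.759379, 0.009318), (du/dtau, dv/dtau) = (-0.125044, 0.124247); Gamma_uuu = -0.269677, Gamma_uuv = 0.001295, Gamma_uvv = 0.314020, Gamma_vuu = -0.528040, Gamma_vuv = -0.656147, Gamma_vvv = -0.135412; k3 = (-0.125044, 0.124247, -0.000591, -0.010041)
  k4: at (u, v) = (-0.768757, 0.018637), (du/dtau, dv/dtau) = (-0.125089, 0.123494); Gamma_uuu = -0.269906, Gamma_uuv = 0.001094, Gamma_uvv = 0.315655, Gamma_vuu = -0.525025, Gamma_vuv = -0.652261, Gamma_vvv = -0.135757; k4 = (-0.125089, 0.123494, -0.000557, -0.009866)
  Y <- Y + (h/6)(k1 + 2k2 + 2k3 + k4): u = -0.7688, v = 0.0186, du/dtau = -0.1251, dv/dtau = 0.1235
step 2:
  k1: at (u, v) = (-0.768757, 0.018636), (du/dtau, dv/dtau) = (-0.125089, 0.123494); Gamma_uuu = -0.269906, Gamma_uuv = 0.001094, Gamma_uvv = 0.315655, Gamma_vuu = -0.525025, Gamma_vuv = -0.652261, Gamma_vvv = -0.135757; k1 = (-0.125089, 0.123494, -0.000557, -0.009866)
  k2: at (u, v) = (-0.778138, 0.027898), (du/dtau, dv/dtau) = (-0.125130, 0.122754); Gamma_uuu = -0.270127, Gamma_uuv = 0.000910, Gamma_uvv = 0.317278, Gamma_vuu = -0.522031, Gamma_vuv = -0.648423, Gamma_vvv = -0.136110; k2 = (-0.125130, 0.122754, -0.000523, -0.009695)
  k3: at (u, v) = (-0.778142, 0.027843), (du/dtau, dv/dtau) = (-0.125128, 0.122767); Gamma_uuu = -0.270127, Gamma_uuv = 0.000917, Gamma_uvv = 0.317274, Gamma_vuu = -0.522027, Gamma_vuv = -0.648424, Gamma_vvv = -0.136117; k3 = (-0.125128, 0.122767, -0.000524, -0.009697)
  k4: at (u, v) = (-0.787526, 0.037051), (du/dtau, dv/dtau) = (-0.125167, 0.122039); Gamma_uuu = -0.270341, Gamma_uuv = 0.000749, Gamma_uvv = 0.318884, Gamma_vuu = -0.519054, Gamma_vuv = -0.644633, Gamma_vvv = -0.136475; k4 = (-0.125167, 0.122039, -0.000491, -0.009529)
  Y <- Y + (h/6)(k1 + 2k2 + 2k3 + k4): u = -0.7875, v = 0.0371, du/dtau = -0.1252, dv/dtau = 0.1220
step 3:
  k1: at (u, v) = (-0.787526, 0.037051), (du/dtau, dv/dtau) = (-0.125167, 0.122039); Gamma_uuu = -0.270341, Gamma_uuv = 0.000749, Gamma_uvv = 0.318884, Gamma_vuu = -0.519054, Gamma_vuv = -0.644633, Gamma_vvv = -0.136476; k1 = (-0.125167, 0.122039, -0.000491, -0.009529)
  k2: at (u, v) = (-0.796914, 0.046204), (du/dtau, dv/dtau) = (-0.125204, 0.121325); Gamma_uuu = -0.270547, Gamma_uuv = 0.000597, Gamma_uvv = 0.320482, Gamma_vuu = -0.516102, Gamma_vuv = -0.640888, Gamma_vvv = -0.136840; k2 = (-0.125204, 0.121325, -0.000458, -0.009366)
  k3: at (u, v) = (-0.796916, 0.046150), (du/dtau, dv/dtau) = (-0.125201, 0.121337); Gamma_uuu = -0.270546, Gamma_uuv = 0.000604, Gamma_uvv = 0.320477, Gamma_vuu = -0.516098, Gamma_vuv = -0.640890, Gamma_vvv = -0.136847; k3 = (-0.125201, 0.121337, -0.000459, -0.009367)
  k4: at (u, v) = (-0.806306, 0.055251), (du/dtau, dv/dtau) = (-0.125236, 0.120634); Gamma_uuu = -0.270745, Gamma_uuv = 0.000467, Gamma_uvv = 0.322062, Gamma_vuu = -0.513167, Gamma_vuv = -0.637190, Gamma_vvv = -0.137217; k4 = (-0.125236, 0.120634, -0.000426, -0.009208)
  Y <- Y + (h/6)(k1 + 2k2 + 2k3 + k4): u = -0.8063, v = 0.0553, du/dtau = -0.1252, dv/dtau = 0.1206
step 4:
  k1: at (u, v) = (-0.806306, 0.055251), (du/dtau, dv/dtau) = (-0.125236, 0.120634); Gamma_uuu = -0.270745, Gamma_uuv = 0.000467, Gamma_uvv = 0.322062, Gamma_vuu = -0.513167, Gamma_vuv = -0.637190, Gamma_vvv = -0.137218; k1 = (-0.125236, 0.120634, -0.000426, -0.009208)
  k2: at (u, v) = (-0.815699, 0.064298), (du/dtau, dv/dtau) = (-0.125268, 0.119944); Gamma_uuu = -0.270936, Gamma_uuv = 0.000346, Gamma_uvv = 0.323634, Gamma_vuu = -0.510257, Gamma_vuv = -0.633534, Gamma_vvv = -0.137594; k2 = (-0.125268, 0.119944, -0.000394, -0.009051)
  k3: at (u, v) = (-0.815702, 0.064246), (du/dtau, dv/dtau) = (-0.125265, 0.119955); Gamma_uuu = -0.270935, Gamma_uuv = 0.000353, Gamma_uvv = 0.323630, Gamma_vuu = -0.510253, Gamma_vuv = -0.633536, Gamma_vvv = -0.137600; k3 = (-0.125265, 0.119955, -0.000395, -0.009053)
  k4: at (u, v) = (-0.825096, 0.073244), (du/dtau, dv/dtau) = (-0.125295, 0.119276); Gamma_uuu = -0.271118, Gamma_uuv = 0.000247, Gamma_uvv = 0.325189, Gamma_vuu = -0.507364, Gamma_vuv = -0.629925, Gamma_vvv = -0.137982; k4 = (-0.125295, 0.119276, -0.000363, -0.008900)
  Y <- Y + (h/6)(k1 + 2k2 + 2k3 + k4): u = -0.8251, v = 0.0732, du/dtau = -0.1253, dv/dtau = 0.1193

Answer: u = -0.8251, v = 0.0732, du/dtau = -0.1253, dv/dtau = 0.1193


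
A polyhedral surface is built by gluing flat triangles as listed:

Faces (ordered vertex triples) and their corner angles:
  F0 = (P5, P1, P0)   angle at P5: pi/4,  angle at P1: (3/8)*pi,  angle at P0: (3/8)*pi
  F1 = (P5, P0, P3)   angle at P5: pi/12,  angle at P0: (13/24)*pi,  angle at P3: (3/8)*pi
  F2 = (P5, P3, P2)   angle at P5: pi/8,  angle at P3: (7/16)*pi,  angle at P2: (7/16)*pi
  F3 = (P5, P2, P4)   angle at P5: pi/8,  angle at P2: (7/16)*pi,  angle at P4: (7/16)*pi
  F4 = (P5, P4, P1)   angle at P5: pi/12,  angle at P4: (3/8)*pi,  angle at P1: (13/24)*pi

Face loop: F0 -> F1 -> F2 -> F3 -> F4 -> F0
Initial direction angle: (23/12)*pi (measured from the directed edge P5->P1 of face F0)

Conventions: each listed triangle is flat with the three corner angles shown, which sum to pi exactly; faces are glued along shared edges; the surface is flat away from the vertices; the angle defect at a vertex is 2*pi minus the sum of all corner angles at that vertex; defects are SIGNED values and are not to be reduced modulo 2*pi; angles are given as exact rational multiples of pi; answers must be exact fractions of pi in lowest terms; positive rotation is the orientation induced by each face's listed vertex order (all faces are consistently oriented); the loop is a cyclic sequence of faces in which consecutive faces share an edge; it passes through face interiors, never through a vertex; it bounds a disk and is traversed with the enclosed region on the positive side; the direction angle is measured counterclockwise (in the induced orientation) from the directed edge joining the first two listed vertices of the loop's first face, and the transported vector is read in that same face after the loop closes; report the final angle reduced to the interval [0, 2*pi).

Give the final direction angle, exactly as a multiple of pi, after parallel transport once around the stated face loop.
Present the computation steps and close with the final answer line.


enclosed vertex P5: corner angles sum to (2/3)*pi, defect = 2*pi - (2/3)*pi = (4/3)*pi
final direction = starting direction + enclosed defect total, reduced mod 2*pi (induced orientation)
final angle = (23/12)*pi + (4/3)*pi = (5/4)*pi (mod 2*pi)

Answer: final direction angle = (5/4)*pi


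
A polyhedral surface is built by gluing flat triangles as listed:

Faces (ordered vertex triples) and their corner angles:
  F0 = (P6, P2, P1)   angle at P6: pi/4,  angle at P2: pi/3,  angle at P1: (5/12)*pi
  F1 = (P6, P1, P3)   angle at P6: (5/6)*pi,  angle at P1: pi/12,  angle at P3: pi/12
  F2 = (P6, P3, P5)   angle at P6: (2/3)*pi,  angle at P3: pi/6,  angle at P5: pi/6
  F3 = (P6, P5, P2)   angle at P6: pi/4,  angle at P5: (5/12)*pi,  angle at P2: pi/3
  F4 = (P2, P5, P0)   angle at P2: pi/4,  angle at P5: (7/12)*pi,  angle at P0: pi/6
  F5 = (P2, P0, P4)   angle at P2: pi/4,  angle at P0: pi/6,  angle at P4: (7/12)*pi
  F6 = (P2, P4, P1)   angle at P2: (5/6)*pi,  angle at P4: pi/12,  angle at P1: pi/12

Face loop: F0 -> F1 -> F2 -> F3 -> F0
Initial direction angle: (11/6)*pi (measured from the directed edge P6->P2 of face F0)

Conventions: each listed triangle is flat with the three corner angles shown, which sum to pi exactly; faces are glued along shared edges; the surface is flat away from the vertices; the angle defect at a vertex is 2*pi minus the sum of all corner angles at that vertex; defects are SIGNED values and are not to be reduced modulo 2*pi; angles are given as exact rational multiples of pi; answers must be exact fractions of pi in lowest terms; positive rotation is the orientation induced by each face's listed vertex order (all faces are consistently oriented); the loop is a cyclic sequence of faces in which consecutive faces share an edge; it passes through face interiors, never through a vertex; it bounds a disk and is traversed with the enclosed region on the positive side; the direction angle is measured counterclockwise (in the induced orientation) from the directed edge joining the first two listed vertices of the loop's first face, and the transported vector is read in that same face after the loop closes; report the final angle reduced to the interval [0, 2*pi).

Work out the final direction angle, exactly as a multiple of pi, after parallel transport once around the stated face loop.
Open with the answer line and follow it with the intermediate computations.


Answer: final direction angle = (11/6)*pi

enclosed vertex P6: corner angles sum to 2*pi, defect = 2*pi - 2*pi = 0
holonomy = initial angle + sum of enclosed defects (mod 2*pi), positive in the induced orientation
final angle = (11/6)*pi + 0 = (11/6)*pi (mod 2*pi)


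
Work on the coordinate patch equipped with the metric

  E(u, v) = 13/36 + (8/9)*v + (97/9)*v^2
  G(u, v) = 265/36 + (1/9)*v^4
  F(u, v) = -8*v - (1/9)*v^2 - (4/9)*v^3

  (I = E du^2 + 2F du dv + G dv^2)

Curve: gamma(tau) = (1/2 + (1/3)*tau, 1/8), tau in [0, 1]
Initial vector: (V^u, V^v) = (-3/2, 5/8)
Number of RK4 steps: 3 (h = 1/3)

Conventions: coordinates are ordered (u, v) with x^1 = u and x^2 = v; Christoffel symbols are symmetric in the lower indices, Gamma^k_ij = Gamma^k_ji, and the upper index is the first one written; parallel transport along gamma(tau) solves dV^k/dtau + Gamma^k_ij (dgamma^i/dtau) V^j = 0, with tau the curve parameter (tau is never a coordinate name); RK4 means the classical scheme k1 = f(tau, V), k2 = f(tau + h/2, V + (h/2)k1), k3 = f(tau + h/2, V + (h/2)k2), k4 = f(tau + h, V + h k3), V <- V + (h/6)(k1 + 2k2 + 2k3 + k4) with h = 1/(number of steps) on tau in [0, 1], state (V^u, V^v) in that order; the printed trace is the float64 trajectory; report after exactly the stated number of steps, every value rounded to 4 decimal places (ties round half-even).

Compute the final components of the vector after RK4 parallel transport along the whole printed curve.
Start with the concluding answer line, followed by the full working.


Answer: V^u = -2.3954, V^v = 0.3438

gamma'(tau) = (1/3, 0); f(tau, V)^k = -Gamma^k_ij(gamma(tau)) gamma'^i(tau) V^j; h = 1/3; intermediate values shown to 6 dp
curve data and Christoffel symbols at the stage parameters:
  tau = 0.000000: gamma = (0.500000, 0.125000), gamma' = (0.333333, 0.000000); Gamma_uuu = -0.484120, Gamma_uuv = 3.554415, Gamma_uvv = -15.967196, Gamma_vuu = -0.309334, Gamma_vuv = 0.484120, Gamma_vvv = -2.174710
  tau = 0.166667: gamma = (0.555556, 0.125000), gamma' = (0.333333, 0.000000); Gamma_uuu = -0.484120, Gamma_uuv = 3.554415, Gamma_uvv = -15.967196, Gamma_vuu = -0.309334, Gamma_vuv = 0.484120, Gamma_vvv = -2.174710
  tau = 0.333333: gamma = (0.611111, 0.125000), gamma' = (0.333333, 0.000000); Gamma_uuu = -0.484120, Gamma_uuv = 3.554415, Gamma_uvv = -15.967196, Gamma_vuu = -0.309334, Gamma_vuv = 0.484120, Gamma_vvv = -2.174710
  tau = 0.500000: gamma = (0.666667, 0.125000), gamma' = (0.333333, 0.000000); Gamma_uuu = -0.484120, Gamma_uuv = 3.554415, Gamma_uvv = -15.967196, Gamma_vuu = -0.309334, Gamma_vuv = 0.484120, Gamma_vvv = -2.174710
  tau = 0.666667: gamma = (0.722222, 0.125000), gamma' = (0.333333, 0.000000); Gamma_uuu = -0.484120, Gamma_uuv = 3.554415, Gamma_uvv = -15.967196, Gamma_vuu = -0.309334, Gamma_vuv = 0.484120, Gamma_vvv = -2.174710
  tau = 0.833333: gamma = (0.777778, 0.125000), gamma' = (0.333333, 0.000000); Gamma_uuu = -0.484120, Gamma_uuv = 3.554415, Gamma_uvv = -15.967196, Gamma_vuu = -0.309334, Gamma_vuv = 0.484120, Gamma_vvv = -2.174710
  tau = 1.000000: gamma = (0.833333, 0.125000), gamma' = (0.333333, 0.000000); Gamma_uuu = -0.484120, Gamma_uuv = 3.554415, Gamma_uvv = -15.967196, Gamma_vuu = -0.309334, Gamma_vuv = 0.484120, Gamma_vvv = -2.174710
step 0: V^u = -1.5000, V^v = 0.6250
step 1: k1 = (-0.982563, -0.255525), k2 = (-0.958532, -0.265538), k3 = (-0.955908, -0.264856), k4 = (-0.929381, -0.274133); V <- V + (h/6)(k1 + 2k2 + 2k3 + k4): V^u = -1.8189, V^v = 0.5366
step 2: k1 = (-0.929343, -0.274152), k2 = (-0.900202, -0.282750), k3 = (-0.897721, -0.282018), k4 = (-0.866254, -0.289837); V <- V + (h/6)(k1 + 2k2 + 2k3 + k4): V^u = -2.1185, V^v = 0.4426
step 3: k1 = (-0.866207, -0.289854), k2 = (-0.832267, -0.296944), k3 = (-0.829954, -0.296170), k4 = (-0.793883, -0.302448); V <- V + (h/6)(k1 + 2k2 + 2k3 + k4): V^u = -2.3954, V^v = 0.3438


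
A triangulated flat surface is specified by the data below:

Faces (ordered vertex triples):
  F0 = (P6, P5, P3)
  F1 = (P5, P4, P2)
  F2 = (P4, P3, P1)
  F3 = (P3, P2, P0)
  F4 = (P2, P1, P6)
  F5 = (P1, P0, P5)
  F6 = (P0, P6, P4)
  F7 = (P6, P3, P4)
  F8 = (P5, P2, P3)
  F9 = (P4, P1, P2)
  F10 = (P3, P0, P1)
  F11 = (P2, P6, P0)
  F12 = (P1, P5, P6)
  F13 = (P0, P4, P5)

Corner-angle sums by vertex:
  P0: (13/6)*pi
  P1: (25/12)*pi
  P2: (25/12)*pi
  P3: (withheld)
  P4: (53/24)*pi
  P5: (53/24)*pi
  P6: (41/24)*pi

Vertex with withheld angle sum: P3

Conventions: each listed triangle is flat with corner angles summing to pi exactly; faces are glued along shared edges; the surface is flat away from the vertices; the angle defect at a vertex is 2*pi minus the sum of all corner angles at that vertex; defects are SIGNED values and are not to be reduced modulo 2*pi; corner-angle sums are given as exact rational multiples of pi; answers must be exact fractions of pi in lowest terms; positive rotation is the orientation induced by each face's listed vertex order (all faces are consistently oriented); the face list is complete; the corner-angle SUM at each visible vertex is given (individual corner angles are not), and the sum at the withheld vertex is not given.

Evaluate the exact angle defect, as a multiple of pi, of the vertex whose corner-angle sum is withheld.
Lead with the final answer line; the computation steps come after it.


Answer: defect(P3) = (11/24)*pi

V = 7, E = 21, F = 14; chi = V - E + F = 0
Gauss-Bonnet: total defect = 2*pi*chi = 0; visible defects sum to (-11/24)*pi


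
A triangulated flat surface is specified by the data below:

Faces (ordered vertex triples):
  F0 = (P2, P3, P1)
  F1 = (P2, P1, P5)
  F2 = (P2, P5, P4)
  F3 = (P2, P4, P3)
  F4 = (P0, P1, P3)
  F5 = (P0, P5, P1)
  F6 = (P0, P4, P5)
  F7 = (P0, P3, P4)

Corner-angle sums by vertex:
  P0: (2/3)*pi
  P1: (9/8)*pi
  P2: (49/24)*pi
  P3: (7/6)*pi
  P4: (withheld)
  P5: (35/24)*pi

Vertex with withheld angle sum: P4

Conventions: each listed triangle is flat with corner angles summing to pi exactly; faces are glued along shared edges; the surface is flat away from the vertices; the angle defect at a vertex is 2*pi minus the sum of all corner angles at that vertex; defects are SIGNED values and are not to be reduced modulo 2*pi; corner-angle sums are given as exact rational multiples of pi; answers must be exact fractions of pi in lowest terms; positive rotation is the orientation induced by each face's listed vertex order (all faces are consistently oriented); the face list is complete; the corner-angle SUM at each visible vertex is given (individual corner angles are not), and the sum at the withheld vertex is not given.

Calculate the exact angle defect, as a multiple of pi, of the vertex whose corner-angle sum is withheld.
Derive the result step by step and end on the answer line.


V = 6, E = 12, F = 8; chi = V - E + F = 2
Gauss-Bonnet: total defect = 2*pi*chi = 4*pi; visible defects sum to (85/24)*pi

Answer: defect(P4) = (11/24)*pi


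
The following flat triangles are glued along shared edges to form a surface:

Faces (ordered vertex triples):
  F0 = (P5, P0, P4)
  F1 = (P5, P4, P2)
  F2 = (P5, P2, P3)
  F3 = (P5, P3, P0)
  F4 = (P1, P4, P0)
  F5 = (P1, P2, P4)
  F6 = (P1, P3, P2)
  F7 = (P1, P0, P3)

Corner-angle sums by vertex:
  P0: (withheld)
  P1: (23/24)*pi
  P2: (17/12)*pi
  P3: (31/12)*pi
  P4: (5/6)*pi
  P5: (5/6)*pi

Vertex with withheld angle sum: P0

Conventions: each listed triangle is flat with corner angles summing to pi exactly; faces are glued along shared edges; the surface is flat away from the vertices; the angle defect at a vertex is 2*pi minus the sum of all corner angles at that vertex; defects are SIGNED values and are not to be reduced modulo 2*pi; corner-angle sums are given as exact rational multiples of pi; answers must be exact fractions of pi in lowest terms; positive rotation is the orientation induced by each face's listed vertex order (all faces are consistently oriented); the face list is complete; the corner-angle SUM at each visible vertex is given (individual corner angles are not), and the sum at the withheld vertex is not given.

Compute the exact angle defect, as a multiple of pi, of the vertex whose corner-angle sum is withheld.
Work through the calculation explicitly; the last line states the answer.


V = 6, E = 12, F = 8; chi = V - E + F = 2
Gauss-Bonnet: total defect = 2*pi*chi = 4*pi; visible defects sum to (27/8)*pi

Answer: defect(P0) = (5/8)*pi


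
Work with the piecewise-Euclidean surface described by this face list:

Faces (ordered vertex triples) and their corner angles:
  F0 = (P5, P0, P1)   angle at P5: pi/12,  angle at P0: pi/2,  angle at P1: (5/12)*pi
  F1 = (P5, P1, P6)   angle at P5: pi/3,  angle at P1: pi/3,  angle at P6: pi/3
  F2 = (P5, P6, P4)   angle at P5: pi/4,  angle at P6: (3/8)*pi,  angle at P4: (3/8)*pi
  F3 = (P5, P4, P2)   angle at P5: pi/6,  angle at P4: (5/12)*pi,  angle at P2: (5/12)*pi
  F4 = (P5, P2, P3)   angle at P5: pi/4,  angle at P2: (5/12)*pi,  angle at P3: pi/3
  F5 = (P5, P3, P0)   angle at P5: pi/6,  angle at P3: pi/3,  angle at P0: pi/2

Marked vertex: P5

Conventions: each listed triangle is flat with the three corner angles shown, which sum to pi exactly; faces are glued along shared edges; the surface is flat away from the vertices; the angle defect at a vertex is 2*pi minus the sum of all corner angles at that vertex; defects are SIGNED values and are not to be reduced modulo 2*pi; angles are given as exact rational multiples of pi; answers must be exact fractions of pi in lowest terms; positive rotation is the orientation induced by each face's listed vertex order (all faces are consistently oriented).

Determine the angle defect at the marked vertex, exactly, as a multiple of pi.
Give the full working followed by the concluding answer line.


Sum of corner angles at P5: (5/4)*pi
defect = 2*pi - (5/4)*pi

Answer: defect(P5) = (3/4)*pi


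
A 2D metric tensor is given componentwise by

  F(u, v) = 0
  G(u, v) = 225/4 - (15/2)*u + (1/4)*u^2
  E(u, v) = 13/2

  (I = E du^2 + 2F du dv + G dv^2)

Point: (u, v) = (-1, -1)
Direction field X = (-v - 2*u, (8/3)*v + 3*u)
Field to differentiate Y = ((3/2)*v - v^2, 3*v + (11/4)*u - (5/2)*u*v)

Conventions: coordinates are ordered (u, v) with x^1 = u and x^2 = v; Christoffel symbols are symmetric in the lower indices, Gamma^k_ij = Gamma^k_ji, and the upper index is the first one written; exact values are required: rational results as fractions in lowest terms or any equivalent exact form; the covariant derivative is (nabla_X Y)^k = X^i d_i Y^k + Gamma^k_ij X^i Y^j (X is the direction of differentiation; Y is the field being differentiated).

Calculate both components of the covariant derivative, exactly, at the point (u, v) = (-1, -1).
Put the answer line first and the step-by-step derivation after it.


Answer: (nabla_X Y)^u = 697/78, (nabla_X Y)^v = -2833/192

E = 13/2, F = 0, G = 64 at the point
E_u = 0, E_v = 0, F_u = 0, F_v = 0, G_u = -8, G_v = 0
EG - F^2 = 416;  g^inv = (1/416) * [[64, 0], [0, 13/2]]
first-kind symbols [ij,l] = (1/2)(d_i g_jl + d_j g_il - d_l g_ij): [uu,u] = E_u/2 = 0, [uu,v] = F_u - E_v/2 = 0, [uv,u] = E_v/2 = 0, [uv,v] = G_u/2 = -4, [vv,u] = F_v - G_u/2 = 4, [vv,v] = G_v/2 = 0
Gamma^u_ij = (G*[ij,u] - F*[ij,v])/(EG - F^2), Gamma^v_ij = (E*[ij,v] - F*[ij,u])/(EG - F^2)
Gamma_uuu = 0, Gamma_uuv = 0, Gamma_uvv = 8/13, Gamma_vuu = 0, Gamma_vuv = -1/16, Gamma_vvv = 0
X = (3, -17/3), Y = (-5/2, -33/4) at the point
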